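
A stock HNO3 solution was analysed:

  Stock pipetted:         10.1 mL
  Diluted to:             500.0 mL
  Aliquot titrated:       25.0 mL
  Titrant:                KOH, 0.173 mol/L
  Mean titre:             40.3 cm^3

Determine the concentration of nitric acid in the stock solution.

HNO3 + KOH → KNO3 + H2O
n(KOH) = 0.0403 × 0.173 = 6.97 × 10^-3 mol
n(HNO3) in the aliquot = 6.97 × 10^-3 mol (1:1 ratio)
[HNO3]_dilute = 6.97 × 10^-3 / 0.0250 = 0.279 mol/L
Dilution factor = 500.0 / 10.1 = 49.50
[HNO3]_stock = 0.279 × 49.50 = 13.8 mol/L

13.8 mol/L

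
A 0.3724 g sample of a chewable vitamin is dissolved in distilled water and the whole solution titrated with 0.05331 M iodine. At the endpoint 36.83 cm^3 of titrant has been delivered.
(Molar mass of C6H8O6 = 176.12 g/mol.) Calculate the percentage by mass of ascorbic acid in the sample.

92.86 %

C6H8O6 + I2 → C6H6O6 + 2 HI
n(I2) = 0.03683 L × 0.05331 mol/L = 1.963 × 10^-3 mol
n(C6H8O6) = 1.963 × 10^-3 mol (1:1 ratio)
mass of C6H8O6 = 1.963 × 10^-3 × 176.12 g/mol = 0.3458 g
% C6H8O6 = 0.3458 / 0.3724 × 100 = 92.86 %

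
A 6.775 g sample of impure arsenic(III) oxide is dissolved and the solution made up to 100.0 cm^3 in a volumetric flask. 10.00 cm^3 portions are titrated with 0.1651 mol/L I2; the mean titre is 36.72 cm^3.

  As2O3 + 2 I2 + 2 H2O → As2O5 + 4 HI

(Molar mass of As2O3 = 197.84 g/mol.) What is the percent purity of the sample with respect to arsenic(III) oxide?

88.52 %

n(I2) per titration = 0.03672 × 0.1651 = 6.062 × 10^-3 mol
From the 1:2 ratio, n(As2O3) in each aliquot = 1/2 × 6.062 × 10^-3 = 3.031 × 10^-3 mol
n(As2O3) in the whole flask = 3.031 × 10^-3 × 100.0/10.00 = 0.03031 mol
mass of As2O3 = 0.03031 × 197.84 = 5.997 g
% As2O3 = 5.997 / 6.775 × 100 = 88.52 %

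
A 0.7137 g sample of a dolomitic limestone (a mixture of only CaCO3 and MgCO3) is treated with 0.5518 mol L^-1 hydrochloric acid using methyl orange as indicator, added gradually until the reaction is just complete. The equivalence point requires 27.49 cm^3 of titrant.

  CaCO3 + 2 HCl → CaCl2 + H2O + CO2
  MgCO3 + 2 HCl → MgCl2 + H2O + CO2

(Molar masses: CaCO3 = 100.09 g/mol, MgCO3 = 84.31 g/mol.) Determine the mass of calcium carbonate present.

n(HCl) = 0.02749 × 0.5518 = 0.01517 mol
Let x = n(CaCO3), y = n(MgCO3).
Titrant: 2x + 2y = 0.01517;  mass: 100.09x + 84.31y = 0.7137
Solving, x = 4.705 × 10^-3 mol, y = 2.879 × 10^-3 mol
mass of CaCO3 = 4.705 × 10^-3 × 100.09 = 0.4710 g

0.4710 g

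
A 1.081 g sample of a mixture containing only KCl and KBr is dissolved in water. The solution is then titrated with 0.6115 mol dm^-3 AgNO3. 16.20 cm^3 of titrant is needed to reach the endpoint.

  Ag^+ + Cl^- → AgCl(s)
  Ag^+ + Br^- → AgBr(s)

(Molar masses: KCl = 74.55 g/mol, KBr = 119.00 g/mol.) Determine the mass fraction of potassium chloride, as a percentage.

n(AgNO3) = 0.01620 × 0.6115 = 9.906 × 10^-3 mol
Let x = n(KCl), y = n(KBr).
Titrant: 1x + 1y = 9.906 × 10^-3;  mass: 74.55x + 119.00y = 1.081
Solving, x = 2.201 × 10^-3 mol, y = 7.705 × 10^-3 mol
mass of KCl = 2.201 × 10^-3 × 74.55 = 0.1641 g
% KCl = 0.1641 / 1.081 × 100 = 15.18 %

15.18 %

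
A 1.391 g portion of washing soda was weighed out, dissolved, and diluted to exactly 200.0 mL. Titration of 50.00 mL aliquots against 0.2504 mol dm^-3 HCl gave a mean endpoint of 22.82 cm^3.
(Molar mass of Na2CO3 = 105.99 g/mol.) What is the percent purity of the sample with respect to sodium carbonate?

87.08 %

Na2CO3 + 2 HCl → 2 NaCl + H2O + CO2
n(HCl) per titration = 0.02282 × 0.2504 = 5.714 × 10^-3 mol
From the 1:2 ratio, n(Na2CO3) in each aliquot = 1/2 × 5.714 × 10^-3 = 2.857 × 10^-3 mol
n(Na2CO3) in the whole flask = 2.857 × 10^-3 × 200.0/50.00 = 0.01143 mol
mass of Na2CO3 = 0.01143 × 105.99 = 1.211 g
% Na2CO3 = 1.211 / 1.391 × 100 = 87.08 %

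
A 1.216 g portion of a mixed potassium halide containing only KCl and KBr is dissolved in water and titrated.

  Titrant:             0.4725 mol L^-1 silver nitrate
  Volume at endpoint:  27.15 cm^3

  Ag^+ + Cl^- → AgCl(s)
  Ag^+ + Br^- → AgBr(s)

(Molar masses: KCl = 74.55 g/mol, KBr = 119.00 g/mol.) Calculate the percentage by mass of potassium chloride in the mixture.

42.84 %

n(AgNO3) = 0.02715 × 0.4725 = 0.01283 mol
Let x = n(KCl), y = n(KBr).
Titrant: 1x + 1y = 0.01283;  mass: 74.55x + 119.00y = 1.216
Solving, x = 6.987 × 10^-3 mol, y = 5.841 × 10^-3 mol
mass of KCl = 6.987 × 10^-3 × 74.55 = 0.5209 g
% KCl = 0.5209 / 1.216 × 100 = 42.84 %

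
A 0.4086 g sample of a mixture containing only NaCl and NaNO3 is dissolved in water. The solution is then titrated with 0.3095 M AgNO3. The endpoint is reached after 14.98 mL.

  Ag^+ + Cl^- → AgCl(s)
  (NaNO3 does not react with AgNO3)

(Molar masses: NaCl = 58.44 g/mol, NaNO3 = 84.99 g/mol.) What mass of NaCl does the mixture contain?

0.2709 g

n(AgNO3) = 0.01498 × 0.3095 = 4.636 × 10^-3 mol
Let x = n(NaCl), y = n(NaNO3).
Titrant: 1x = 4.636 × 10^-3;  mass: 58.44x + 84.99y = 0.4086
Solving, x = 4.636 × 10^-3 mol, y = 1.620 × 10^-3 mol
mass of NaCl = 4.636 × 10^-3 × 58.44 = 0.2709 g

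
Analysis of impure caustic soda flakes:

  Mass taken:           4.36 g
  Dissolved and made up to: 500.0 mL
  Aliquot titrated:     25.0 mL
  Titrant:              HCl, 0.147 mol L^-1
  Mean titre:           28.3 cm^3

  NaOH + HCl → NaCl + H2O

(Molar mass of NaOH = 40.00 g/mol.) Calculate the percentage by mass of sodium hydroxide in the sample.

76.3 %

n(HCl) per titration = 0.0283 × 0.147 = 4.16 × 10^-3 mol
n(NaOH) in each aliquot = 4.16 × 10^-3 mol (1:1 ratio)
n(NaOH) in the whole flask = 4.16 × 10^-3 × 500.0/25.0 = 0.0832 mol
mass of NaOH = 0.0832 × 40.00 = 3.33 g
% NaOH = 3.33 / 4.36 × 100 = 76.3 %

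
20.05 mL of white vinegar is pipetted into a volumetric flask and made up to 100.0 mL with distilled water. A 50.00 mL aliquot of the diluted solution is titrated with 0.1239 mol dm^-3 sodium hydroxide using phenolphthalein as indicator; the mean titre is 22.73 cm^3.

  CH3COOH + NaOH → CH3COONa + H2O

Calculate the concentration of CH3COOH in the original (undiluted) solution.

n(NaOH) = 0.02273 × 0.1239 = 2.816 × 10^-3 mol
n(CH3COOH) in the aliquot = 2.816 × 10^-3 mol (1:1 ratio)
[CH3COOH]_dilute = 2.816 × 10^-3 / 0.05000 = 0.05632 mol/L
Dilution factor = 100.0 / 20.05 = 4.988
[CH3COOH]_stock = 0.05632 × 4.988 = 0.2809 mol/L

0.2809 mol/L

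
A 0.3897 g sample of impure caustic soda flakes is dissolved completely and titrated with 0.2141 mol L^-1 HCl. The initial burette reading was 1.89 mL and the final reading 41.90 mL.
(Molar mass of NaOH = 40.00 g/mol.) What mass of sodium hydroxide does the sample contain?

NaOH + HCl → NaCl + H2O
n(HCl) = 0.04001 L × 0.2141 mol/L = 8.566 × 10^-3 mol
n(NaOH) = 8.566 × 10^-3 mol (1:1 ratio)
mass of NaOH = 8.566 × 10^-3 × 40.00 g/mol = 0.3426 g

0.3426 g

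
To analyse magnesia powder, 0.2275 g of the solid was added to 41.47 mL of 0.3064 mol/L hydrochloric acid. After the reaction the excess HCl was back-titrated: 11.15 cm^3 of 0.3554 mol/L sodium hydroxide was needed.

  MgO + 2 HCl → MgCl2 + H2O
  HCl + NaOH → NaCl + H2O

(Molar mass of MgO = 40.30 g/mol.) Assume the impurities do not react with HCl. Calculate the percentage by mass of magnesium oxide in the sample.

77.44 %

n(HCl) added = 0.04147 × 0.3064 = 0.01271 mol
n(NaOH) used in back-titration = 0.01115 × 0.3554 = 3.963 × 10^-3 mol
n(HCl) left over = 3.963 × 10^-3 mol (1:1 ratio)
n(HCl) consumed by analyte = 0.01271 − 3.963 × 10^-3 = 8.744 × 10^-3 mol
From the 1:2 ratio, n(MgO) = 1/2 × 8.744 × 10^-3 = 4.372 × 10^-3 mol
mass of MgO = 4.372 × 10^-3 × 40.30 = 0.1762 g
% MgO = 0.1762 / 0.2275 × 100 = 77.44 %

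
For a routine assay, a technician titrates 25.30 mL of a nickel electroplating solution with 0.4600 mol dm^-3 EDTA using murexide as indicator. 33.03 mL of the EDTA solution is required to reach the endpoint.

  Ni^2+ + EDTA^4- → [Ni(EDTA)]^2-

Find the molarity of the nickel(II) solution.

n(EDTA) = 0.03303 L × 0.4600 mol/L = 0.01519 mol
n(Ni2+) = 0.01519 mol (1:1 mole ratio)
[Ni2+] = 0.01519 mol / 0.02530 L = 0.6005 mol/L

0.6005 mol/L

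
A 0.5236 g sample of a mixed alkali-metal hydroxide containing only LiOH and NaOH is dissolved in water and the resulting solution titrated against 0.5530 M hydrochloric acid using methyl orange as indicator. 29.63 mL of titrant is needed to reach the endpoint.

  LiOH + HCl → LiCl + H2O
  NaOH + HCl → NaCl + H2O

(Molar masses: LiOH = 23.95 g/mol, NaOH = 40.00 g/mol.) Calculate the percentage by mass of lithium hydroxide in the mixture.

37.57 %

n(HCl) = 0.02963 × 0.5530 = 0.01639 mol
Let x = n(LiOH), y = n(NaOH).
Titrant: 1x + 1y = 0.01639;  mass: 23.95x + 40.00y = 0.5236
Solving, x = 8.213 × 10^-3 mol, y = 8.173 × 10^-3 mol
mass of LiOH = 8.213 × 10^-3 × 23.95 = 0.1967 g
% LiOH = 0.1967 / 0.5236 × 100 = 37.57 %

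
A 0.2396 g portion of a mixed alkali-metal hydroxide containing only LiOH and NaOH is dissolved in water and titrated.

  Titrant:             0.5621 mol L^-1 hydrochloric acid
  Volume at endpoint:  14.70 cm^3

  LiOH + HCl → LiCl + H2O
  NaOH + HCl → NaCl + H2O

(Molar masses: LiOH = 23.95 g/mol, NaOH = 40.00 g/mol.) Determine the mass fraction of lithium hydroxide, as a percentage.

n(HCl) = 0.01470 × 0.5621 = 8.263 × 10^-3 mol
Let x = n(LiOH), y = n(NaOH).
Titrant: 1x + 1y = 8.263 × 10^-3;  mass: 23.95x + 40.00y = 0.2396
Solving, x = 5.664 × 10^-3 mol, y = 2.598 × 10^-3 mol
mass of LiOH = 5.664 × 10^-3 × 23.95 = 0.1357 g
% LiOH = 0.1357 / 0.2396 × 100 = 56.62 %

56.62 %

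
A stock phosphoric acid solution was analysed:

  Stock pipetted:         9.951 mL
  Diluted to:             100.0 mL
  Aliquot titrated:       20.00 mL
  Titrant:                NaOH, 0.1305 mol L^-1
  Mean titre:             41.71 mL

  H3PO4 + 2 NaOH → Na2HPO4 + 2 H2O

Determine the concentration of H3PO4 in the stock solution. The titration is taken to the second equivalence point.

n(NaOH) = 0.04171 × 0.1305 = 5.443 × 10^-3 mol
From the 1:2 ratio, n(H3PO4) in the aliquot = 1/2 × 5.443 × 10^-3 = 2.722 × 10^-3 mol
[H3PO4]_dilute = 2.722 × 10^-3 / 0.02000 = 0.1361 mol/L
Dilution factor = 100.0 / 9.951 = 10.05
[H3PO4]_stock = 0.1361 × 10.05 = 1.367 mol/L

1.367 mol/L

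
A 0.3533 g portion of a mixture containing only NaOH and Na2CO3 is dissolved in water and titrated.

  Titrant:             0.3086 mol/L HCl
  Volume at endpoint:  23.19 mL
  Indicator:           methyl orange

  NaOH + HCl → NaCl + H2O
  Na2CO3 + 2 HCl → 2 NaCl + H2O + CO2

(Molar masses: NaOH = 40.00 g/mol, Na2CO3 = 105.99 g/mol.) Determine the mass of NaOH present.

0.07989 g

n(HCl) = 0.02319 × 0.3086 = 7.156 × 10^-3 mol
Let x = n(NaOH), y = n(Na2CO3).
Titrant: 1x + 2y = 7.156 × 10^-3;  mass: 40.00x + 105.99y = 0.3533
Solving, x = 1.997 × 10^-3 mol, y = 2.580 × 10^-3 mol
mass of NaOH = 1.997 × 10^-3 × 40.00 = 0.07989 g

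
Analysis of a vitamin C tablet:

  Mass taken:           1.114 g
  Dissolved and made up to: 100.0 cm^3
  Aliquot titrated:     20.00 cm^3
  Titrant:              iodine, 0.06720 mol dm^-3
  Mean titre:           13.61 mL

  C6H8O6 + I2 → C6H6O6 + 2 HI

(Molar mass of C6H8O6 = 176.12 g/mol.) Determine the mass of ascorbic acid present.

0.8054 g

n(I2) per titration = 0.01361 × 0.06720 = 9.146 × 10^-4 mol
n(C6H8O6) in each aliquot = 9.146 × 10^-4 mol (1:1 ratio)
n(C6H8O6) in the whole flask = 9.146 × 10^-4 × 100.0/20.00 = 4.573 × 10^-3 mol
mass of C6H8O6 = 4.573 × 10^-3 × 176.12 = 0.8054 g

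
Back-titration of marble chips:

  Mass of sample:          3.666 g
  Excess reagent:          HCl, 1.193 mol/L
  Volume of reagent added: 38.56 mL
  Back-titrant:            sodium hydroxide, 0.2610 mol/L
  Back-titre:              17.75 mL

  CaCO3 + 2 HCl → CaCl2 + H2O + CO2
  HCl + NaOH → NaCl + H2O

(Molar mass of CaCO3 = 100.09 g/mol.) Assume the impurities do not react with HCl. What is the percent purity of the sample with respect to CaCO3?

56.47 %

n(HCl) added = 0.03856 × 1.193 = 0.04600 mol
n(NaOH) used in back-titration = 0.01775 × 0.2610 = 4.633 × 10^-3 mol
n(HCl) left over = 4.633 × 10^-3 mol (1:1 ratio)
n(HCl) consumed by analyte = 0.04600 − 4.633 × 10^-3 = 0.04137 mol
From the 1:2 ratio, n(CaCO3) = 1/2 × 0.04137 = 0.02068 mol
mass of CaCO3 = 0.02068 × 100.09 = 2.070 g
% CaCO3 = 2.070 / 3.666 × 100 = 56.47 %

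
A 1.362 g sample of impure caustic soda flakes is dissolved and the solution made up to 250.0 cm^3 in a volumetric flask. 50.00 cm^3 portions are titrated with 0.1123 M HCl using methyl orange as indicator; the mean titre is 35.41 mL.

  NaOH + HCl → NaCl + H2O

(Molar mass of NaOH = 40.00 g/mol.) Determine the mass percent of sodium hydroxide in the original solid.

n(HCl) per titration = 0.03541 × 0.1123 = 3.977 × 10^-3 mol
n(NaOH) in each aliquot = 3.977 × 10^-3 mol (1:1 ratio)
n(NaOH) in the whole flask = 3.977 × 10^-3 × 250.0/50.00 = 0.01988 mol
mass of NaOH = 0.01988 × 40.00 = 0.7953 g
% NaOH = 0.7953 / 1.362 × 100 = 58.39 %

58.39 %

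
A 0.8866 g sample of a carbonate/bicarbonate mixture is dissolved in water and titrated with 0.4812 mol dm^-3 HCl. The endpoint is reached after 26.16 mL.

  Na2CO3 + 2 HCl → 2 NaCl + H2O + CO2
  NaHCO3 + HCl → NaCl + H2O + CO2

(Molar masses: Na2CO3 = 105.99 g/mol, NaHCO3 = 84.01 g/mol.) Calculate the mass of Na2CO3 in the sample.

n(HCl) = 0.02616 × 0.4812 = 0.01259 mol
Let x = n(Na2CO3), y = n(NaHCO3).
Titrant: 2x + 1y = 0.01259;  mass: 105.99x + 84.01y = 0.8866
Solving, x = 2.756 × 10^-3 mol, y = 7.077 × 10^-3 mol
mass of Na2CO3 = 2.756 × 10^-3 × 105.99 = 0.2921 g

0.2921 g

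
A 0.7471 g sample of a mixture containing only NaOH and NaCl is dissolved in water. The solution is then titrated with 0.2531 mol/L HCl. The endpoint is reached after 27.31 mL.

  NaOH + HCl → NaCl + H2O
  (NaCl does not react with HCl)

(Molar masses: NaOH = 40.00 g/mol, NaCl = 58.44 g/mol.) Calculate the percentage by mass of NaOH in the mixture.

n(HCl) = 0.02731 × 0.2531 = 6.912 × 10^-3 mol
Let x = n(NaOH), y = n(NaCl).
Titrant: 1x = 6.912 × 10^-3;  mass: 40.00x + 58.44y = 0.7471
Solving, x = 6.912 × 10^-3 mol, y = 8.053 × 10^-3 mol
mass of NaOH = 6.912 × 10^-3 × 40.00 = 0.2765 g
% NaOH = 0.2765 / 0.7471 × 100 = 37.01 %

37.01 %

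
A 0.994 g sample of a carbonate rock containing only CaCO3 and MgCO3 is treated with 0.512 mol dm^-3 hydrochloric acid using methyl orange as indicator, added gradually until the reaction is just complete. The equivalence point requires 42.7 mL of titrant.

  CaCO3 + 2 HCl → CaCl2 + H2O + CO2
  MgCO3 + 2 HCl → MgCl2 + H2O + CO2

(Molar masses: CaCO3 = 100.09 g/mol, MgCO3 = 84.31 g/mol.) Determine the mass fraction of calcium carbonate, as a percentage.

n(HCl) = 0.0427 × 0.512 = 0.0219 mol
Let x = n(CaCO3), y = n(MgCO3).
Titrant: 2x + 2y = 0.0219;  mass: 100.09x + 84.31y = 0.994
Solving, x = 4.59 × 10^-3 mol, y = 6.34 × 10^-3 mol
mass of CaCO3 = 4.59 × 10^-3 × 100.09 = 0.459 g
% CaCO3 = 0.459 / 0.994 × 100 = 46.2 %

46.2 %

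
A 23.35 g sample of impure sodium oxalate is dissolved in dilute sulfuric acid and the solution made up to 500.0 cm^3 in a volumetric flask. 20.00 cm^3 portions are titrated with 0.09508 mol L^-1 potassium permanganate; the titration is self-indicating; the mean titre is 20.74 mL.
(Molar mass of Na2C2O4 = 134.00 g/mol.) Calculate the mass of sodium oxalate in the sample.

16.52 g

2 MnO4^- + 5 C2O4^2- + 16 H^+ → 2 Mn^2+ + 10 CO2 + 8 H2O
n(KMnO4) per titration = 0.02074 × 0.09508 = 1.972 × 10^-3 mol
From the 5:2 ratio, n(Na2C2O4) in each aliquot = 5/2 × 1.972 × 10^-3 = 4.930 × 10^-3 mol
n(Na2C2O4) in the whole flask = 4.930 × 10^-3 × 500.0/20.00 = 0.1232 mol
mass of Na2C2O4 = 0.1232 × 134.00 = 16.52 g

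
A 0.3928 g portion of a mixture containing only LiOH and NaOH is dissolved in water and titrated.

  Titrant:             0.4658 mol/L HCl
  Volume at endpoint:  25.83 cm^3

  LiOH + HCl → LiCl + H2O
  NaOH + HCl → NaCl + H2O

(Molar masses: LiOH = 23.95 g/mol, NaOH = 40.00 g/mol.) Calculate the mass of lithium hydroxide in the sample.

n(HCl) = 0.02583 × 0.4658 = 0.01203 mol
Let x = n(LiOH), y = n(NaOH).
Titrant: 1x + 1y = 0.01203;  mass: 23.95x + 40.00y = 0.3928
Solving, x = 5.512 × 10^-3 mol, y = 6.520 × 10^-3 mol
mass of LiOH = 5.512 × 10^-3 × 23.95 = 0.1320 g

0.1320 g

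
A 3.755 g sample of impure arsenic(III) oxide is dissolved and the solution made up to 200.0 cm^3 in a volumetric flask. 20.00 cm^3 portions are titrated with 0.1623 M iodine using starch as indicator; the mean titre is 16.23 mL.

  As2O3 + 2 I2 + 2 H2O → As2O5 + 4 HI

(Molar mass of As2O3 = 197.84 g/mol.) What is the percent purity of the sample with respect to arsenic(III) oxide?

n(I2) per titration = 0.01623 × 0.1623 = 2.634 × 10^-3 mol
From the 1:2 ratio, n(As2O3) in each aliquot = 1/2 × 2.634 × 10^-3 = 1.317 × 10^-3 mol
n(As2O3) in the whole flask = 1.317 × 10^-3 × 200.0/20.00 = 0.01317 mol
mass of As2O3 = 0.01317 × 197.84 = 2.606 g
% As2O3 = 2.606 / 3.755 × 100 = 69.39 %

69.39 %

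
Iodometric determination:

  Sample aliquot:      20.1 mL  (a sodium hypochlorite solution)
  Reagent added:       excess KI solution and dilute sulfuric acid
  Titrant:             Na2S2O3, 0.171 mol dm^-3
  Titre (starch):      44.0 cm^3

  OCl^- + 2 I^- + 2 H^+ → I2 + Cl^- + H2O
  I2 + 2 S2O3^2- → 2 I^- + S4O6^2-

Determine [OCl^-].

n(S2O3^2-) = 0.0440 × 0.171 = 7.52 × 10^-3 mol
n(I2) = n(S2O3^2-)/2 = 3.76 × 10^-3 mol
n(OCl^-) in the aliquot = 3.76 × 10^-3 mol (1:1 ratio)
[OCl^-] = 3.76 × 10^-3 / 0.0201 = 0.187 mol/L

0.187 mol/L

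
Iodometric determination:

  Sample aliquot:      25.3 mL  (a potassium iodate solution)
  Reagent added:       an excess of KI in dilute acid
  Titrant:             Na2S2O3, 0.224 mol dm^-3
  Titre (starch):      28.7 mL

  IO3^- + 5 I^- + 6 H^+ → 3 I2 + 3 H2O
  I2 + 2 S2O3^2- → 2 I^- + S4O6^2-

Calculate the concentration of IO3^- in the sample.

n(S2O3^2-) = 0.0287 × 0.224 = 6.43 × 10^-3 mol
n(I2) = n(S2O3^2-)/2 = 3.21 × 10^-3 mol
From the 1:3 ratio, n(IO3^-) in the aliquot = 1/3 × 3.21 × 10^-3 = 1.07 × 10^-3 mol
[IO3^-] = 1.07 × 10^-3 / 0.0253 = 0.0424 mol/L

0.0424 mol/L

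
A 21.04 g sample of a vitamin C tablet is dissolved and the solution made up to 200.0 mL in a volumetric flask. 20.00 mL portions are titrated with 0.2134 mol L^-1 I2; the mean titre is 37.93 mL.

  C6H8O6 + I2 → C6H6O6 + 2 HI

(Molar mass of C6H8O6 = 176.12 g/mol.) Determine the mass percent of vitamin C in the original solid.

67.75 %

n(I2) per titration = 0.03793 × 0.2134 = 8.094 × 10^-3 mol
n(C6H8O6) in each aliquot = 8.094 × 10^-3 mol (1:1 ratio)
n(C6H8O6) in the whole flask = 8.094 × 10^-3 × 200.0/20.00 = 0.08094 mol
mass of C6H8O6 = 0.08094 × 176.12 = 14.26 g
% C6H8O6 = 14.26 / 21.04 × 100 = 67.75 %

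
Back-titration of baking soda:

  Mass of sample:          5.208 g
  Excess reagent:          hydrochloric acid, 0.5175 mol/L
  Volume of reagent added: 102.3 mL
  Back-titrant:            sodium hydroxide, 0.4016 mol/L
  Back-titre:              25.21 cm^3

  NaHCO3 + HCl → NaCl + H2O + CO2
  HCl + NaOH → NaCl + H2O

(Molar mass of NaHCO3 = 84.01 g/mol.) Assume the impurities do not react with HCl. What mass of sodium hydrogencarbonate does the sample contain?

n(HCl) added = 0.1023 × 0.5175 = 0.05294 mol
n(NaOH) used in back-titration = 0.02521 × 0.4016 = 0.01012 mol
n(HCl) left over = 0.01012 mol (1:1 ratio)
n(HCl) consumed by analyte = 0.05294 − 0.01012 = 0.04282 mol
n(NaHCO3) = 0.04282 mol (1:1 ratio)
mass of NaHCO3 = 0.04282 × 84.01 = 3.597 g

3.597 g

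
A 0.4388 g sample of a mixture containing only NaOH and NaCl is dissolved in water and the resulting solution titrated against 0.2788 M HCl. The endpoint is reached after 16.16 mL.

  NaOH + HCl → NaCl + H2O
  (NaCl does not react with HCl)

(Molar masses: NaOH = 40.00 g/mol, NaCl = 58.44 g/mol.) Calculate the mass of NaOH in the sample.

n(HCl) = 0.01616 × 0.2788 = 4.505 × 10^-3 mol
Let x = n(NaOH), y = n(NaCl).
Titrant: 1x = 4.505 × 10^-3;  mass: 40.00x + 58.44y = 0.4388
Solving, x = 4.505 × 10^-3 mol, y = 4.425 × 10^-3 mol
mass of NaOH = 4.505 × 10^-3 × 40.00 = 0.1802 g

0.1802 g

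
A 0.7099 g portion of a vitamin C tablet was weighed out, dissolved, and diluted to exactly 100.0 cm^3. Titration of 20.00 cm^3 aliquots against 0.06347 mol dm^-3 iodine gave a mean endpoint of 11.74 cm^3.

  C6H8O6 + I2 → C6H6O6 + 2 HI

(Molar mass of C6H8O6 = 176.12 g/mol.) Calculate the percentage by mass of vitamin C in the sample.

n(I2) per titration = 0.01174 × 0.06347 = 7.451 × 10^-4 mol
n(C6H8O6) in each aliquot = 7.451 × 10^-4 mol (1:1 ratio)
n(C6H8O6) in the whole flask = 7.451 × 10^-4 × 100.0/20.00 = 3.726 × 10^-3 mol
mass of C6H8O6 = 3.726 × 10^-3 × 176.12 = 0.6562 g
% C6H8O6 = 0.6562 / 0.7099 × 100 = 92.43 %

92.43 %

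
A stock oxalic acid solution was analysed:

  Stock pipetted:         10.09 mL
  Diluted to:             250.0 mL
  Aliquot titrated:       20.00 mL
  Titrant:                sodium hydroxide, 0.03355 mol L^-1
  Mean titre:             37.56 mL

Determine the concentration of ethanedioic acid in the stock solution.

0.7806 mol/L

H2C2O4 + 2 NaOH → Na2C2O4 + 2 H2O
n(NaOH) = 0.03756 × 0.03355 = 1.260 × 10^-3 mol
From the 1:2 ratio, n(H2C2O4) in the aliquot = 1/2 × 1.260 × 10^-3 = 6.301 × 10^-4 mol
[H2C2O4]_dilute = 6.301 × 10^-4 / 0.02000 = 0.03150 mol/L
Dilution factor = 250.0 / 10.09 = 24.78
[H2C2O4]_stock = 0.03150 × 24.78 = 0.7806 mol/L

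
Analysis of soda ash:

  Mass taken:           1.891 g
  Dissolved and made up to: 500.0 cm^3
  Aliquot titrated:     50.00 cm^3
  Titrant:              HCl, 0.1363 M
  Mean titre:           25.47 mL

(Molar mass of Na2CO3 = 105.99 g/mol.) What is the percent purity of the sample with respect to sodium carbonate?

97.29 %

Na2CO3 + 2 HCl → 2 NaCl + H2O + CO2
n(HCl) per titration = 0.02547 × 0.1363 = 3.472 × 10^-3 mol
From the 1:2 ratio, n(Na2CO3) in each aliquot = 1/2 × 3.472 × 10^-3 = 1.736 × 10^-3 mol
n(Na2CO3) in the whole flask = 1.736 × 10^-3 × 500.0/50.00 = 0.01736 mol
mass of Na2CO3 = 0.01736 × 105.99 = 1.840 g
% Na2CO3 = 1.840 / 1.891 × 100 = 97.29 %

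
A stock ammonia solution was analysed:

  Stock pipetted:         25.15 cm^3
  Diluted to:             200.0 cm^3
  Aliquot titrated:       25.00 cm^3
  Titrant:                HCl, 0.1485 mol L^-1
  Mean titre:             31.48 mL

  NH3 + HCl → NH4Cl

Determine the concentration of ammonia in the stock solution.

n(HCl) = 0.03148 × 0.1485 = 4.675 × 10^-3 mol
n(NH3) in the aliquot = 4.675 × 10^-3 mol (1:1 ratio)
[NH3]_dilute = 4.675 × 10^-3 / 0.02500 = 0.1870 mol/L
Dilution factor = 200.0 / 25.15 = 7.952
[NH3]_stock = 0.1870 × 7.952 = 1.487 mol/L

1.487 mol/L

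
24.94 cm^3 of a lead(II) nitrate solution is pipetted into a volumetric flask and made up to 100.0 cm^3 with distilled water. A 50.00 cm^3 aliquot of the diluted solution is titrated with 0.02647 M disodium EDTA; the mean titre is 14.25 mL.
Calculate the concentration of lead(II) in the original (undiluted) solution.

0.03025 M

Pb^2+ + EDTA^4- → [Pb(EDTA)]^2-
n(EDTA) = 0.01425 × 0.02647 = 3.772 × 10^-4 mol
n(Pb2+) in the aliquot = 3.772 × 10^-4 mol (1:1 ratio)
[Pb2+]_dilute = 3.772 × 10^-4 / 0.05000 = 0.007544 mol/L
Dilution factor = 100.0 / 24.94 = 4.010
[Pb2+]_stock = 0.007544 × 4.010 = 0.03025 mol/L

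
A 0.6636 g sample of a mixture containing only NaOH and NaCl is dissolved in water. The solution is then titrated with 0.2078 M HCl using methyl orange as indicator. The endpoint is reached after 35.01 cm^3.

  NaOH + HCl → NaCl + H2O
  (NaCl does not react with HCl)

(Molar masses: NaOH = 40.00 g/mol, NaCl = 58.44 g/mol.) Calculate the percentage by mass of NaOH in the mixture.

n(HCl) = 0.03501 × 0.2078 = 7.275 × 10^-3 mol
Let x = n(NaOH), y = n(NaCl).
Titrant: 1x = 7.275 × 10^-3;  mass: 40.00x + 58.44y = 0.6636
Solving, x = 7.275 × 10^-3 mol, y = 6.376 × 10^-3 mol
mass of NaOH = 7.275 × 10^-3 × 40.00 = 0.2910 g
% NaOH = 0.2910 / 0.6636 × 100 = 43.85 %

43.85 %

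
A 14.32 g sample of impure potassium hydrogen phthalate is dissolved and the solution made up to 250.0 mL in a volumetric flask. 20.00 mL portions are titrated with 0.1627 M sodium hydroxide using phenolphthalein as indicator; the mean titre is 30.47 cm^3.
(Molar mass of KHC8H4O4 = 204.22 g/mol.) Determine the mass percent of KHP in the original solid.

88.37 %

KHC8H4O4 + NaOH → KNaC8H4O4 + H2O
n(NaOH) per titration = 0.03047 × 0.1627 = 4.957 × 10^-3 mol
n(KHC8H4O4) in each aliquot = 4.957 × 10^-3 mol (1:1 ratio)
n(KHC8H4O4) in the whole flask = 4.957 × 10^-3 × 250.0/20.00 = 0.06197 mol
mass of KHC8H4O4 = 0.06197 × 204.22 = 12.66 g
% KHC8H4O4 = 12.66 / 14.32 × 100 = 88.37 %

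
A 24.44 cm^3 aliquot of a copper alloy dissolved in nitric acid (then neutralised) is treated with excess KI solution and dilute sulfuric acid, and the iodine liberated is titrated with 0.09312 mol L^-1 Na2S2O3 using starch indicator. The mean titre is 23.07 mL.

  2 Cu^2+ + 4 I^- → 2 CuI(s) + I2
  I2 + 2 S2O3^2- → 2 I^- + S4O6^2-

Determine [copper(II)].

0.08790 mol/L

n(S2O3^2-) = 0.02307 × 0.09312 = 2.148 × 10^-3 mol
n(I2) = n(S2O3^2-)/2 = 1.074 × 10^-3 mol
From the 2:1 ratio, n(Cu2+) in the aliquot = 2/1 × 1.074 × 10^-3 = 2.148 × 10^-3 mol
[Cu2+] = 2.148 × 10^-3 / 0.02444 = 0.08790 mol/L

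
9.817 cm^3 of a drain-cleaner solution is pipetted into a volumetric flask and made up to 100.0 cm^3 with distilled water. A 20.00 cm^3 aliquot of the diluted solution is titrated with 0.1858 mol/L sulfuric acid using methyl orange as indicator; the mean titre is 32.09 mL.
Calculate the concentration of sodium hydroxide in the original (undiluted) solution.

2 NaOH + H2SO4 → Na2SO4 + 2 H2O
n(H2SO4) = 0.03209 × 0.1858 = 5.962 × 10^-3 mol
From the 2:1 ratio, n(NaOH) in the aliquot = 2/1 × 5.962 × 10^-3 = 0.01192 mol
[NaOH]_dilute = 0.01192 / 0.02000 = 0.5962 mol/L
Dilution factor = 100.0 / 9.817 = 10.19
[NaOH]_stock = 0.5962 × 10.19 = 6.073 mol/L

6.073 mol/L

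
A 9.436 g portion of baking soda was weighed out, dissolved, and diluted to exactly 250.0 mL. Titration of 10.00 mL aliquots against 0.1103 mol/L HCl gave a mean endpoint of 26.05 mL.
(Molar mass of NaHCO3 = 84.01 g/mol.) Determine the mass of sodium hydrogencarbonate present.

NaHCO3 + HCl → NaCl + H2O + CO2
n(HCl) per titration = 0.02605 × 0.1103 = 2.873 × 10^-3 mol
n(NaHCO3) in each aliquot = 2.873 × 10^-3 mol (1:1 ratio)
n(NaHCO3) in the whole flask = 2.873 × 10^-3 × 250.0/10.00 = 0.07183 mol
mass of NaHCO3 = 0.07183 × 84.01 = 6.035 g

6.035 g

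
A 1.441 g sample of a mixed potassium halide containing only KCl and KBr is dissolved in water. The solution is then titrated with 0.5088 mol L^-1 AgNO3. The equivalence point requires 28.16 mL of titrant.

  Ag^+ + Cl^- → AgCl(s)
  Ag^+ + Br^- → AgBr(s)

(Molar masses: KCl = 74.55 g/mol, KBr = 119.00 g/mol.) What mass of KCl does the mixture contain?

n(AgNO3) = 0.02816 × 0.5088 = 0.01433 mol
Let x = n(KCl), y = n(KBr).
Titrant: 1x + 1y = 0.01433;  mass: 74.55x + 119.00y = 1.441
Solving, x = 5.939 × 10^-3 mol, y = 8.388 × 10^-3 mol
mass of KCl = 5.939 × 10^-3 × 74.55 = 0.4428 g

0.4428 g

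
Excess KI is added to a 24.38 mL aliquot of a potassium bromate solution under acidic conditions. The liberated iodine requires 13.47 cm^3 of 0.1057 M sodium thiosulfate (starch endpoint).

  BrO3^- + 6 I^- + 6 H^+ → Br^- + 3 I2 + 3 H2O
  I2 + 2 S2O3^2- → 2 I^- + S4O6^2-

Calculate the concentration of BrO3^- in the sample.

0.009733 M

n(S2O3^2-) = 0.01347 × 0.1057 = 1.424 × 10^-3 mol
n(I2) = n(S2O3^2-)/2 = 7.119 × 10^-4 mol
From the 1:3 ratio, n(BrO3^-) in the aliquot = 1/3 × 7.119 × 10^-4 = 2.373 × 10^-4 mol
[BrO3^-] = 2.373 × 10^-4 / 0.02438 = 0.009733 mol/L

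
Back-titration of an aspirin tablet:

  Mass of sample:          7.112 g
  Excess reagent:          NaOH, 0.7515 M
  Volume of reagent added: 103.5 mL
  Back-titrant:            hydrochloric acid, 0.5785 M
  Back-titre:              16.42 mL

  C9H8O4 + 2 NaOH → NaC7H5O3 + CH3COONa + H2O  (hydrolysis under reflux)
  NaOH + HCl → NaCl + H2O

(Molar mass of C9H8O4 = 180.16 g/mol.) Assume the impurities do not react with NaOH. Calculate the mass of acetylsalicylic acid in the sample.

n(NaOH) added = 0.1035 × 0.7515 = 0.07778 mol
n(HCl) used in back-titration = 0.01642 × 0.5785 = 9.499 × 10^-3 mol
n(NaOH) left over = 9.499 × 10^-3 mol (1:1 ratio)
n(NaOH) consumed by analyte = 0.07778 − 9.499 × 10^-3 = 0.06828 mol
From the 1:2 ratio, n(C9H8O4) = 1/2 × 0.06828 = 0.03414 mol
mass of C9H8O4 = 0.03414 × 180.16 = 6.151 g

6.151 g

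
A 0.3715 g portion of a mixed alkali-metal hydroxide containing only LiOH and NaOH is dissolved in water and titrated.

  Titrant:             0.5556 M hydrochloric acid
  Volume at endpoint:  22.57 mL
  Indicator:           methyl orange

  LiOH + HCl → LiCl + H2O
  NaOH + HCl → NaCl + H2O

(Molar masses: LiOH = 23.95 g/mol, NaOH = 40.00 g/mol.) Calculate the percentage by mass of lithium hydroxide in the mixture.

n(HCl) = 0.02257 × 0.5556 = 0.01254 mol
Let x = n(LiOH), y = n(NaOH).
Titrant: 1x + 1y = 0.01254;  mass: 23.95x + 40.00y = 0.3715
Solving, x = 8.106 × 10^-3 mol, y = 4.434 × 10^-3 mol
mass of LiOH = 8.106 × 10^-3 × 23.95 = 0.1941 g
% LiOH = 0.1941 / 0.3715 × 100 = 52.26 %

52.26 %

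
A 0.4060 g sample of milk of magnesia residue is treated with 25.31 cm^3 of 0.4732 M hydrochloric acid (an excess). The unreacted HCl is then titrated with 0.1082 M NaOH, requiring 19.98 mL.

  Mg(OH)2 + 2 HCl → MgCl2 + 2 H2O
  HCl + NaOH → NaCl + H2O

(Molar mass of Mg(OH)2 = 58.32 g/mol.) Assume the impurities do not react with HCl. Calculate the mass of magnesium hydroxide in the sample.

n(HCl) added = 0.02531 × 0.4732 = 0.01198 mol
n(NaOH) used in back-titration = 0.01998 × 0.1082 = 2.162 × 10^-3 mol
n(HCl) left over = 2.162 × 10^-3 mol (1:1 ratio)
n(HCl) consumed by analyte = 0.01198 − 2.162 × 10^-3 = 9.815 × 10^-3 mol
From the 1:2 ratio, n(Mg(OH)2) = 1/2 × 9.815 × 10^-3 = 4.907 × 10^-3 mol
mass of Mg(OH)2 = 4.907 × 10^-3 × 58.32 = 0.2862 g

0.2862 g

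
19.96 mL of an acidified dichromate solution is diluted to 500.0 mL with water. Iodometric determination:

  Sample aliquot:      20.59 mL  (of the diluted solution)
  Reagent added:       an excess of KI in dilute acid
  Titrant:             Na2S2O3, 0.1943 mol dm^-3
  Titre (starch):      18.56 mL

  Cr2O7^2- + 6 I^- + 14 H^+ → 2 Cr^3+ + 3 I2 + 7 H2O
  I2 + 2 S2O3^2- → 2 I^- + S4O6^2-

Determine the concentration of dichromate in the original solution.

n(S2O3^2-) = 0.01856 × 0.1943 = 3.606 × 10^-3 mol
n(I2) = n(S2O3^2-)/2 = 1.803 × 10^-3 mol
From the 1:3 ratio, n(Cr2O7^2-) in the aliquot = 1/3 × 1.803 × 10^-3 = 6.010 × 10^-4 mol
[Cr2O7^2-]_dilute = 6.010 × 10^-4 / 0.02059 = 0.02919 mol/L
[Cr2O7^2-]_original = 0.02919 × 500.0/19.96 = 0.7312 mol/L

0.7312 mol/L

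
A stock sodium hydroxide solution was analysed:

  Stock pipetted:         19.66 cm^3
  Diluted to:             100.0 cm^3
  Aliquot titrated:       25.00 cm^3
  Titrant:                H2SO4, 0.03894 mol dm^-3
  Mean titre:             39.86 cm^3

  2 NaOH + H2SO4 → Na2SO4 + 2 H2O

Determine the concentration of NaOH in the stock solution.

0.6316 mol/L

n(H2SO4) = 0.03986 × 0.03894 = 1.552 × 10^-3 mol
From the 2:1 ratio, n(NaOH) in the aliquot = 2/1 × 1.552 × 10^-3 = 3.104 × 10^-3 mol
[NaOH]_dilute = 3.104 × 10^-3 / 0.02500 = 0.1242 mol/L
Dilution factor = 100.0 / 19.66 = 5.086
[NaOH]_stock = 0.1242 × 5.086 = 0.6316 mol/L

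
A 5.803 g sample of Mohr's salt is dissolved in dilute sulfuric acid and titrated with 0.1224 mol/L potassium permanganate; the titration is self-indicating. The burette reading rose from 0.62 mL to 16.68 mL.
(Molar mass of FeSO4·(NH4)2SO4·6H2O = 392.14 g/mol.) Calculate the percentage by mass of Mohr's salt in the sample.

MnO4^- + 5 Fe^2+ + 8 H^+ → Mn^2+ + 5 Fe^3+ + 4 H2O
n(KMnO4) = 0.01606 L × 0.1224 mol/L = 1.966 × 10^-3 mol
From the 5:1 ratio, n(FeSO4·(NH4)2SO4·6H2O) = 5/1 × 1.966 × 10^-3 = 9.829 × 10^-3 mol
mass of FeSO4·(NH4)2SO4·6H2O = 9.829 × 10^-3 × 392.14 g/mol = 3.854 g
% FeSO4·(NH4)2SO4·6H2O = 3.854 / 5.803 × 100 = 66.42 %

66.42 %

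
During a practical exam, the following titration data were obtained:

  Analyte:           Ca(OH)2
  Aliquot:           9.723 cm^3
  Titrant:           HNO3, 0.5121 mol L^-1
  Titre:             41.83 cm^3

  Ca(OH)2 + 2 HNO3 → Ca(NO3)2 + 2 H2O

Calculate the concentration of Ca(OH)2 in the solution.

1.102 mol/L

n(HNO3) = 0.04183 L × 0.5121 mol/L = 0.02142 mol
From the 1:2 mole ratio, n(Ca(OH)2) = 1/2 × 0.02142 = 0.01071 mol
[Ca(OH)2] = 0.01071 mol / 0.009723 L = 1.102 mol/L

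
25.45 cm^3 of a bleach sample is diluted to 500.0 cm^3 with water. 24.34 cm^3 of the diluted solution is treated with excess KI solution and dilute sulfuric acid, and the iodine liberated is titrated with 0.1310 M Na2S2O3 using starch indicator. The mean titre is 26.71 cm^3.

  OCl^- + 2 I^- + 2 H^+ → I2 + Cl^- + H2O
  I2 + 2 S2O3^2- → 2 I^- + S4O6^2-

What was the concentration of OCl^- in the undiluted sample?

n(S2O3^2-) = 0.02671 × 0.1310 = 3.499 × 10^-3 mol
n(I2) = n(S2O3^2-)/2 = 1.750 × 10^-3 mol
n(OCl^-) in the aliquot = 1.750 × 10^-3 mol (1:1 ratio)
[OCl^-]_dilute = 1.750 × 10^-3 / 0.02434 = 0.07188 mol/L
[OCl^-]_original = 0.07188 × 500.0/25.45 = 1.412 mol/L

1.412 M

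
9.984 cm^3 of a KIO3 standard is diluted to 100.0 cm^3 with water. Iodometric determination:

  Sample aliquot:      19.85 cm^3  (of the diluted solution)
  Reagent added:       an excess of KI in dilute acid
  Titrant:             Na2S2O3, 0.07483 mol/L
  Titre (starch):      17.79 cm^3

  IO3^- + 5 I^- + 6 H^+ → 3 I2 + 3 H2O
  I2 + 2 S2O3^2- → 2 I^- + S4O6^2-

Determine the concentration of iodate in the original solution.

n(S2O3^2-) = 0.01779 × 0.07483 = 1.331 × 10^-3 mol
n(I2) = n(S2O3^2-)/2 = 6.656 × 10^-4 mol
From the 1:3 ratio, n(IO3^-) in the aliquot = 1/3 × 6.656 × 10^-4 = 2.219 × 10^-4 mol
[IO3^-]_dilute = 2.219 × 10^-4 / 0.01985 = 0.01118 mol/L
[IO3^-]_original = 0.01118 × 100.0/9.984 = 0.1120 mol/L

0.1120 mol/L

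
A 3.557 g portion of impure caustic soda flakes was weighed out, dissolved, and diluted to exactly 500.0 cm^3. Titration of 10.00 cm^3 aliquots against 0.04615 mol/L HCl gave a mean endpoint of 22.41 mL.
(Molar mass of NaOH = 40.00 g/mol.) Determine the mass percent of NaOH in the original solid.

58.15 %

NaOH + HCl → NaCl + H2O
n(HCl) per titration = 0.02241 × 0.04615 = 1.034 × 10^-3 mol
n(NaOH) in each aliquot = 1.034 × 10^-3 mol (1:1 ratio)
n(NaOH) in the whole flask = 1.034 × 10^-3 × 500.0/10.00 = 0.05171 mol
mass of NaOH = 0.05171 × 40.00 = 2.068 g
% NaOH = 2.068 / 3.557 × 100 = 58.15 %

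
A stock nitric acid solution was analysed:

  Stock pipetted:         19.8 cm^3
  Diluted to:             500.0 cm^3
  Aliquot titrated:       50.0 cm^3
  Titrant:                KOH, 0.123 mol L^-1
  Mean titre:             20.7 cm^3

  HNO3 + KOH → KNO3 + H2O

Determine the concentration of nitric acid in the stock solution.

n(KOH) = 0.0207 × 0.123 = 2.55 × 10^-3 mol
n(HNO3) in the aliquot = 2.55 × 10^-3 mol (1:1 ratio)
[HNO3]_dilute = 2.55 × 10^-3 / 0.0500 = 0.0509 mol/L
Dilution factor = 500.0 / 19.8 = 25.25
[HNO3]_stock = 0.0509 × 25.25 = 1.29 mol/L

1.29 mol/L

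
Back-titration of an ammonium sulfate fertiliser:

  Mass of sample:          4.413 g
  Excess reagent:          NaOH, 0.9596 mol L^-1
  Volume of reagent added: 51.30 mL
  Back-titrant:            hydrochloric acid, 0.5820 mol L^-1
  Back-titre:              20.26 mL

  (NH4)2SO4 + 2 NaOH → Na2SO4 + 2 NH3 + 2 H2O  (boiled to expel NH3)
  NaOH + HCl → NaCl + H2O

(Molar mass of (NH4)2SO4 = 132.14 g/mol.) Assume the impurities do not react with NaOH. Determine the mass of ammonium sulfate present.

2.473 g

n(NaOH) added = 0.05130 × 0.9596 = 0.04923 mol
n(HCl) used in back-titration = 0.02026 × 0.5820 = 0.01179 mol
n(NaOH) left over = 0.01179 mol (1:1 ratio)
n(NaOH) consumed by analyte = 0.04923 − 0.01179 = 0.03744 mol
From the 1:2 ratio, n((NH4)2SO4) = 1/2 × 0.03744 = 0.01872 mol
mass of (NH4)2SO4 = 0.01872 × 132.14 = 2.473 g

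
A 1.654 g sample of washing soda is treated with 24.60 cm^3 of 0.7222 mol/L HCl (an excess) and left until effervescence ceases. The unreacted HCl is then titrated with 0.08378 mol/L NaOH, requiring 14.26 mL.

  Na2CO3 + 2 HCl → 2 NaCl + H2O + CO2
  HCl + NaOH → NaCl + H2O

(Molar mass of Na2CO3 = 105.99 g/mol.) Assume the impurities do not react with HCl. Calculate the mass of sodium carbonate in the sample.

0.8782 g

n(HCl) added = 0.02460 × 0.7222 = 0.01777 mol
n(NaOH) used in back-titration = 0.01426 × 0.08378 = 1.195 × 10^-3 mol
n(HCl) left over = 1.195 × 10^-3 mol (1:1 ratio)
n(HCl) consumed by analyte = 0.01777 − 1.195 × 10^-3 = 0.01657 mol
From the 1:2 ratio, n(Na2CO3) = 1/2 × 0.01657 = 8.286 × 10^-3 mol
mass of Na2CO3 = 8.286 × 10^-3 × 105.99 = 0.8782 g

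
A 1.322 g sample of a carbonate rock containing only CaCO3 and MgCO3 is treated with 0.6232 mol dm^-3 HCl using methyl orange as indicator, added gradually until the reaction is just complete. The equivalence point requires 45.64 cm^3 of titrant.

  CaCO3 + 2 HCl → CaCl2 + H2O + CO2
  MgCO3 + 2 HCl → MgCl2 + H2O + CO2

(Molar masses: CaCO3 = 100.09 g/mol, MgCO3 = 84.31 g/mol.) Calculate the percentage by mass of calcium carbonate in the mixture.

59.01 %

n(HCl) = 0.04564 × 0.6232 = 0.02844 mol
Let x = n(CaCO3), y = n(MgCO3).
Titrant: 2x + 2y = 0.02844;  mass: 100.09x + 84.31y = 1.322
Solving, x = 7.794 × 10^-3 mol, y = 6.427 × 10^-3 mol
mass of CaCO3 = 7.794 × 10^-3 × 100.09 = 0.7801 g
% CaCO3 = 0.7801 / 1.322 × 100 = 59.01 %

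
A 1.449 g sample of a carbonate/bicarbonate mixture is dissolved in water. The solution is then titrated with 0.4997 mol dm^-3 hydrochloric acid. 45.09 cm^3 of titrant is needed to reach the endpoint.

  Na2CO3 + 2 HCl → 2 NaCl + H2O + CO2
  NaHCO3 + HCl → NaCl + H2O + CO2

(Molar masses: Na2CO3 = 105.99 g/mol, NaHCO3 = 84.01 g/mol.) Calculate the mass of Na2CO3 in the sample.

n(HCl) = 0.04509 × 0.4997 = 0.02253 mol
Let x = n(Na2CO3), y = n(NaHCO3).
Titrant: 2x + 1y = 0.02253;  mass: 105.99x + 84.01y = 1.449
Solving, x = 7.156 × 10^-3 mol, y = 8.220 × 10^-3 mol
mass of Na2CO3 = 7.156 × 10^-3 × 105.99 = 0.7584 g

0.7584 g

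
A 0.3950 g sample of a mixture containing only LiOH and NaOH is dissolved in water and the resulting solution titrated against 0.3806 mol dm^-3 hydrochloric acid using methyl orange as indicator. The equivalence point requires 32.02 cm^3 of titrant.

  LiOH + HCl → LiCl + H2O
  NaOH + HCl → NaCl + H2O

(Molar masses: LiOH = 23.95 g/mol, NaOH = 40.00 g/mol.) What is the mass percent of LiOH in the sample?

34.93 %

n(HCl) = 0.03202 × 0.3806 = 0.01219 mol
Let x = n(LiOH), y = n(NaOH).
Titrant: 1x + 1y = 0.01219;  mass: 23.95x + 40.00y = 0.3950
Solving, x = 5.762 × 10^-3 mol, y = 6.425 × 10^-3 mol
mass of LiOH = 5.762 × 10^-3 × 23.95 = 0.1380 g
% LiOH = 0.1380 / 0.3950 × 100 = 34.93 %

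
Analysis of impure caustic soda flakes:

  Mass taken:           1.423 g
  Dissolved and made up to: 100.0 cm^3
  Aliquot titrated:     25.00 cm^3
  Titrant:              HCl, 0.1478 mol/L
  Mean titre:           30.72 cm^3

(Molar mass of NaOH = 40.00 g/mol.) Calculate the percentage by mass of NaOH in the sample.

51.05 %

NaOH + HCl → NaCl + H2O
n(HCl) per titration = 0.03072 × 0.1478 = 4.540 × 10^-3 mol
n(NaOH) in each aliquot = 4.540 × 10^-3 mol (1:1 ratio)
n(NaOH) in the whole flask = 4.540 × 10^-3 × 100.0/25.00 = 0.01816 mol
mass of NaOH = 0.01816 × 40.00 = 0.7265 g
% NaOH = 0.7265 / 1.423 × 100 = 51.05 %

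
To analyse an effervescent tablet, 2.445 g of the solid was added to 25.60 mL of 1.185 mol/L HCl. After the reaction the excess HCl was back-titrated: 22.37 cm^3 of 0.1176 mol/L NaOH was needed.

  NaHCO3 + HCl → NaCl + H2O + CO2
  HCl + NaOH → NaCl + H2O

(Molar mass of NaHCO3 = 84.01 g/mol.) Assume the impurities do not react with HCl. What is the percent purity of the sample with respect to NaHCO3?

95.20 %

n(HCl) added = 0.02560 × 1.185 = 0.03034 mol
n(NaOH) used in back-titration = 0.02237 × 0.1176 = 2.631 × 10^-3 mol
n(HCl) left over = 2.631 × 10^-3 mol (1:1 ratio)
n(HCl) consumed by analyte = 0.03034 − 2.631 × 10^-3 = 0.02771 mol
n(NaHCO3) = 0.02771 mol (1:1 ratio)
mass of NaHCO3 = 0.02771 × 84.01 = 2.328 g
% NaHCO3 = 2.328 / 2.445 × 100 = 95.20 %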